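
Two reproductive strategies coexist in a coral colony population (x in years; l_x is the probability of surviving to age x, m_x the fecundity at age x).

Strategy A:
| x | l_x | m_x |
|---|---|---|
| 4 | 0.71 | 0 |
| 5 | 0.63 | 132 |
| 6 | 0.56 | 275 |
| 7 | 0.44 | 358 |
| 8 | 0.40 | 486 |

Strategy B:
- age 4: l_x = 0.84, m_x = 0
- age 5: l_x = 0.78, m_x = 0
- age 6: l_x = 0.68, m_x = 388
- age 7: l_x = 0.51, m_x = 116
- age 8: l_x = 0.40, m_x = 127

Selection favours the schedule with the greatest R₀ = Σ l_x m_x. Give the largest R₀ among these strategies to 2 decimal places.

589.08

Strategy A: R₀ = 0.71×0 + 0.63×132 + 0.56×275 + 0.44×358 + 0.40×486 = 589.0800
Strategy B: R₀ = 0.84×0 + 0.78×0 + 0.68×388 + 0.51×116 + 0.40×127 = 373.8000
Highest R₀: strategy A with 589.0800.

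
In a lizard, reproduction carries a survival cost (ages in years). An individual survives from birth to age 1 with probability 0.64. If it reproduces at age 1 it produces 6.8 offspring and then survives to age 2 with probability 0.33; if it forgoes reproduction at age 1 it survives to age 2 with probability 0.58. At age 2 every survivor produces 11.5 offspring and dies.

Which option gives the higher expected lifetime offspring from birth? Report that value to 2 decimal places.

breed at age 1: R₀ = 0.64 × (6.8 + 0.33 × 11.5) = 0.64 × 10.5950 = 6.7808
delay to age 2: R₀ = 0.64 × (0.58 × 11.5) = 0.64 × 6.6700 = 4.2688
Higher: breed at age 1 (6.7808).

6.78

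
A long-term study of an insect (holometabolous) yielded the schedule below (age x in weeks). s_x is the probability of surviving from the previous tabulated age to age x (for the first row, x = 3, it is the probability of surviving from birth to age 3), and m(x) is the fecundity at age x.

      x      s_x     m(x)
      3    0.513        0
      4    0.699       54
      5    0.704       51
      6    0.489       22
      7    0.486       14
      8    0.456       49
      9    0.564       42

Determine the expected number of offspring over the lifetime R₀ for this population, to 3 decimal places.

37.783

Survivorship from birth: l_x = s_3·s_4·…·s_x.
  l_3 = 0.51300
  l_4 = 0.35859
  l_5 = 0.25245
  l_6 = 0.12345
  l_7 = 0.05999
  l_8 = 0.02736
  l_9 = 0.01543
R₀ = Σ l_x m(x):
  age 3: 0.51300 × 0 = 0.0000
  age 4: 0.35859 × 54 = 19.3639
  age 5: 0.25245 × 51 = 12.8750
  age 6: 0.12345 × 22 = 2.7159
  age 7: 0.05999 × 14 = 0.8399
  age 8: 0.02736 × 49 = 1.3406
  age 9: 0.01543 × 42 = 0.6481
R₀ = 0.0000 + 19.3639 + 12.8750 + 2.7159 + 0.8399 + 1.3406 + 0.6481 = 37.7833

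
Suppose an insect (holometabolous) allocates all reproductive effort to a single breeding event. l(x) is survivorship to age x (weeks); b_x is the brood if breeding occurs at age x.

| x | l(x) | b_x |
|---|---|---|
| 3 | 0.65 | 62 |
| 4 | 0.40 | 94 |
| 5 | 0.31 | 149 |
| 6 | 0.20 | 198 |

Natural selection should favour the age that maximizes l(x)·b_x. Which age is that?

5

Expected offspring if breeding at age x = l(x) × b_x:
  age 3: 0.65 × 62 = 40.300
  age 4: 0.40 × 94 = 37.600
  age 5: 0.31 × 149 = 46.190
  age 6: 0.20 × 198 = 39.600
Maximum at age 5 (46.190).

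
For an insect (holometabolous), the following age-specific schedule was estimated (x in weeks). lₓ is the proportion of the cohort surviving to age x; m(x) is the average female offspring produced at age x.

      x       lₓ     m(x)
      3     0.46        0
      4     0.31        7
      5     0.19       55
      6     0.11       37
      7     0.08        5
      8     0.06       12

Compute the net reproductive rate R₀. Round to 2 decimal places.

R₀ = Σ lₓ m(x):
  age 3: 0.46 × 0 = 0.0000
  age 4: 0.31 × 7 = 2.1700
  age 5: 0.19 × 55 = 10.4500
  age 6: 0.11 × 37 = 4.0700
  age 7: 0.08 × 5 = 0.4000
  age 8: 0.06 × 12 = 0.7200
R₀ = 0.0000 + 2.1700 + 10.4500 + 4.0700 + 0.4000 + 0.7200 = 17.8100

17.81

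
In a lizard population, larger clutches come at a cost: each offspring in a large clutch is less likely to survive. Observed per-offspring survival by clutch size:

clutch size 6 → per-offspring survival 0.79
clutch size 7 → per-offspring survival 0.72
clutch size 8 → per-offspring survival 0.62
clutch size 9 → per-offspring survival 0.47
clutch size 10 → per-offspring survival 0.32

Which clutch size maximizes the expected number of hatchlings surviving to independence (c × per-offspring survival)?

7

Expected hatchlings surviving to independence = c × s(c):
  c=6: 6 × 0.79 = 4.740
  c=7: 7 × 0.72 = 5.040
  c=8: 8 × 0.62 = 4.960
  c=9: 9 × 0.47 = 4.230
  c=10: 10 × 0.32 = 3.200
Maximum at c = 7 (5.040 hatchlings surviving to independence).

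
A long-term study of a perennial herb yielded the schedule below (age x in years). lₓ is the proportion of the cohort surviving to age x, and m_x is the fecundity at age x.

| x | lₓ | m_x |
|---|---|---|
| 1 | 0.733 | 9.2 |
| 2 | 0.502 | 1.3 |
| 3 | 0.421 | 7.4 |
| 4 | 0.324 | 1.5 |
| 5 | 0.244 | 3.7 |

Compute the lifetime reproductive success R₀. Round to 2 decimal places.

11.90

R₀ = Σ lₓ m_x:
  age 1: 0.733 × 9.2 = 6.7436
  age 2: 0.502 × 1.3 = 0.6526
  age 3: 0.421 × 7.4 = 3.1154
  age 4: 0.324 × 1.5 = 0.4860
  age 5: 0.244 × 3.7 = 0.9028
R₀ = 6.7436 + 0.6526 + 3.1154 + 0.4860 + 0.9028 = 11.9004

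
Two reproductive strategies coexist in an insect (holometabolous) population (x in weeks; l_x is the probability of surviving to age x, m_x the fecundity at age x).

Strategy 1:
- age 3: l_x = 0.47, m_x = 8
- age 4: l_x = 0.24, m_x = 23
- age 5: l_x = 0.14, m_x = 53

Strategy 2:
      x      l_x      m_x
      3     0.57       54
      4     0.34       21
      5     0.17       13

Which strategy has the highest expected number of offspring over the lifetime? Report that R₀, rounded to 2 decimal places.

Strategy 1: R₀ = 0.47×8 + 0.24×23 + 0.14×53 = 16.7000
Strategy 2: R₀ = 0.57×54 + 0.34×21 + 0.17×13 = 40.1300
Highest R₀: strategy 2 with 40.1300.

40.13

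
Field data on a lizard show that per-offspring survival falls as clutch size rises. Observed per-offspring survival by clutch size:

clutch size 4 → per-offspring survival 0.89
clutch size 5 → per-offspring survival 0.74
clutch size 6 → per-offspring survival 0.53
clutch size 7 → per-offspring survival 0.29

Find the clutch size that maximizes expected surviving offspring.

5

Expected surviving offspring = c × s(c):
  c=4: 4 × 0.89 = 3.560
  c=5: 5 × 0.74 = 3.700
  c=6: 6 × 0.53 = 3.180
  c=7: 7 × 0.29 = 2.030
Maximum at c = 5 (3.700 surviving offspring).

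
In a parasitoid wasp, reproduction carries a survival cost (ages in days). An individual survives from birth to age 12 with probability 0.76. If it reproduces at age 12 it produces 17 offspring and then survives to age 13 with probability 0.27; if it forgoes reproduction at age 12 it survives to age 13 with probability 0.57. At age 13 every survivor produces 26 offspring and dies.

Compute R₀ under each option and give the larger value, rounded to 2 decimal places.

18.26

breed at age 12: R₀ = 0.76 × (17 + 0.27 × 26) = 0.76 × 24.0200 = 18.2552
delay to age 13: R₀ = 0.76 × (0.57 × 26) = 0.76 × 14.8200 = 11.2632
Higher: breed at age 12 (18.2552).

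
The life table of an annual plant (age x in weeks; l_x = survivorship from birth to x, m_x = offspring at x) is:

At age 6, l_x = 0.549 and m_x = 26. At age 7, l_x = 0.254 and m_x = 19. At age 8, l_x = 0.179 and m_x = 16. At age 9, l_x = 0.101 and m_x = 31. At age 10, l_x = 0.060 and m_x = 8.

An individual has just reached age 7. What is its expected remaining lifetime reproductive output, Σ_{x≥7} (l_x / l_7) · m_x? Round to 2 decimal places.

l_7 = 0.254. Conditional survival from age 7 to x is l_x / l_7.
  x=7: (0.254/0.254) × 19 = 19.0000
  x=8: (0.179/0.254) × 16 = 11.2756
  x=9: (0.101/0.254) × 31 = 12.3268
  x=10: (0.060/0.254) × 8 = 1.8898
Sum = 19.0000 + 11.2756 + 12.3268 + 1.8898 = 44.4921

44.49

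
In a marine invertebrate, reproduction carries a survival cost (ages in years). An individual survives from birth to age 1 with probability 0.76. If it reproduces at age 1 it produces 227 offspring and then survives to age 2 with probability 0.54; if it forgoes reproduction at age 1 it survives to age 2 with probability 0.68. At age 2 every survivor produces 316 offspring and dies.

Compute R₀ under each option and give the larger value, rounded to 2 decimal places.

302.21

breed at age 1: R₀ = 0.76 × (227 + 0.54 × 316) = 0.76 × 397.6400 = 302.2064
delay to age 2: R₀ = 0.76 × (0.68 × 316) = 0.76 × 214.8800 = 163.3088
Higher: breed at age 1 (302.2064).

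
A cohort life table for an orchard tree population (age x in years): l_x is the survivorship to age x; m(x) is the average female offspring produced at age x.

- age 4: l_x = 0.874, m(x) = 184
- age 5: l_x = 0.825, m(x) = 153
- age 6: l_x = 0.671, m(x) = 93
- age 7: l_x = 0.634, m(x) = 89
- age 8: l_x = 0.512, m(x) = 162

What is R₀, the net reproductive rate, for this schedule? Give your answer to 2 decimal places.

488.81

R₀ = Σ l_x m(x):
  age 4: 0.874 × 184 = 160.8160
  age 5: 0.825 × 153 = 126.2250
  age 6: 0.671 × 93 = 62.4030
  age 7: 0.634 × 89 = 56.4260
  age 8: 0.512 × 162 = 82.9440
R₀ = 160.8160 + 126.2250 + 62.4030 + 56.4260 + 82.9440 = 488.8140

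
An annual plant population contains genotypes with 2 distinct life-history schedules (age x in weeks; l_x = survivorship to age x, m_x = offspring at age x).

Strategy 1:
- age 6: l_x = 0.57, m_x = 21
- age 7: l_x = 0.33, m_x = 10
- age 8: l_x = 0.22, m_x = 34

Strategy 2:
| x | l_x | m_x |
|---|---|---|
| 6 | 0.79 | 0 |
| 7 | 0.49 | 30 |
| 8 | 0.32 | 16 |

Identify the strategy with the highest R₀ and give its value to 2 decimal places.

Strategy 1: R₀ = 0.57×21 + 0.33×10 + 0.22×34 = 22.7500
Strategy 2: R₀ = 0.79×0 + 0.49×30 + 0.32×16 = 19.8200
Highest R₀: strategy 1 with 22.7500.

22.75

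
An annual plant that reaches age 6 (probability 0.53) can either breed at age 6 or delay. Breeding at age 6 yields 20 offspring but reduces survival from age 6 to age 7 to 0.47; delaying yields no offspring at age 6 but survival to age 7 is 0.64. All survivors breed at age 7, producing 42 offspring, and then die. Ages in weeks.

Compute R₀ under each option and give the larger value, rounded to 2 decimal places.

21.06

breed at age 6: R₀ = 0.53 × (20 + 0.47 × 42) = 0.53 × 39.7400 = 21.0622
delay to age 7: R₀ = 0.53 × (0.64 × 42) = 0.53 × 26.8800 = 14.2464
Higher: breed at age 6 (21.0622).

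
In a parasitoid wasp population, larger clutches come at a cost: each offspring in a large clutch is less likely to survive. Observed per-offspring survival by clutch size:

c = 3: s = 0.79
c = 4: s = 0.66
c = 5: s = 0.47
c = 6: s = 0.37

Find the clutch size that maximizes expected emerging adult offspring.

4

Expected emerging adult offspring = c × s(c):
  c=3: 3 × 0.79 = 2.370
  c=4: 4 × 0.66 = 2.640
  c=5: 5 × 0.47 = 2.350
  c=6: 6 × 0.37 = 2.220
Maximum at c = 4 (2.640 emerging adult offspring).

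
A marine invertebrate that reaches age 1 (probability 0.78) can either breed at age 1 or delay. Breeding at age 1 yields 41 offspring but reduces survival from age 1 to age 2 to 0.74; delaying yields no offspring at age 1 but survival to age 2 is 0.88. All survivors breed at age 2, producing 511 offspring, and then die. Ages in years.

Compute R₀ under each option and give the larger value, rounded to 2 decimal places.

breed at age 1: R₀ = 0.78 × (41 + 0.74 × 511) = 0.78 × 419.1400 = 326.9292
delay to age 2: R₀ = 0.78 × (0.88 × 511) = 0.78 × 449.6800 = 350.7504
Higher: delay to age 2 (350.7504).

350.75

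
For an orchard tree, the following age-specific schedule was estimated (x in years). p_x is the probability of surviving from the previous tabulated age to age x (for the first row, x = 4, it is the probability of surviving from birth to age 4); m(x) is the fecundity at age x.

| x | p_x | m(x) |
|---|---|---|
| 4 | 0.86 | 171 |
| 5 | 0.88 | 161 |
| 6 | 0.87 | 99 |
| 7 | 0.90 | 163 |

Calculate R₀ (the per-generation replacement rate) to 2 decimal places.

Survivorship from birth: l_x = p_4·p_5·…·p_x.
  l_4 = 0.86000
  l_5 = 0.75680
  l_6 = 0.65842
  l_7 = 0.59257
R₀ = Σ l_x m(x):
  age 4: 0.86000 × 171 = 147.0600
  age 5: 0.75680 × 161 = 121.8448
  age 6: 0.65842 × 99 = 65.1836
  age 7: 0.59257 × 163 = 96.5889
R₀ = 147.0600 + 121.8448 + 65.1836 + 96.5889 = 430.6773

430.68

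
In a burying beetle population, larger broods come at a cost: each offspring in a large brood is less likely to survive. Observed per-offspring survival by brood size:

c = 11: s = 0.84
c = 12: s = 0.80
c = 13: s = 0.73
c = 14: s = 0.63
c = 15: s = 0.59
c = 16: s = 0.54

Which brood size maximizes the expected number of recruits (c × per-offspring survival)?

12

Expected recruits = c × s(c):
  c=11: 11 × 0.84 = 9.240
  c=12: 12 × 0.80 = 9.600
  c=13: 13 × 0.73 = 9.490
  c=14: 14 × 0.63 = 8.820
  c=15: 15 × 0.59 = 8.850
  c=16: 16 × 0.54 = 8.640
Maximum at c = 12 (9.600 recruits).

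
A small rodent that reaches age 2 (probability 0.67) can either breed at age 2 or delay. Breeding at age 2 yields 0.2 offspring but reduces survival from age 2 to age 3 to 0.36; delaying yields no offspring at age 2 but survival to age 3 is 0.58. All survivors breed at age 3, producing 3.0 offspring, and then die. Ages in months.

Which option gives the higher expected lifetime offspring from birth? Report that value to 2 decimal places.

breed at age 2: R₀ = 0.67 × (0.2 + 0.36 × 3.0) = 0.67 × 1.2800 = 0.8576
delay to age 3: R₀ = 0.67 × (0.58 × 3.0) = 0.67 × 1.7400 = 1.1658
Higher: delay to age 3 (1.1658).

1.17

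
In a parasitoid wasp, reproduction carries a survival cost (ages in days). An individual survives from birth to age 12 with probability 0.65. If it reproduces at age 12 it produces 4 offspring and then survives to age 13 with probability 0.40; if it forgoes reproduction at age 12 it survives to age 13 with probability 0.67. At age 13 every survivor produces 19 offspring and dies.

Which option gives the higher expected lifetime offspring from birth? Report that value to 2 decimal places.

breed at age 12: R₀ = 0.65 × (4 + 0.40 × 19) = 0.65 × 11.6000 = 7.5400
delay to age 13: R₀ = 0.65 × (0.67 × 19) = 0.65 × 12.7300 = 8.2745
Higher: delay to age 13 (8.2745).

8.27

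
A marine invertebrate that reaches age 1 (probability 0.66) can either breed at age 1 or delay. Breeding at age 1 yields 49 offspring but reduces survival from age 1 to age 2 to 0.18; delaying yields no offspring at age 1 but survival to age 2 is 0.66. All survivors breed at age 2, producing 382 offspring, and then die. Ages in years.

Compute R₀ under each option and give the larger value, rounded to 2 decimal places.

166.40

breed at age 1: R₀ = 0.66 × (49 + 0.18 × 382) = 0.66 × 117.7600 = 77.7216
delay to age 2: R₀ = 0.66 × (0.66 × 382) = 0.66 × 252.1200 = 166.3992
Higher: delay to age 2 (166.3992).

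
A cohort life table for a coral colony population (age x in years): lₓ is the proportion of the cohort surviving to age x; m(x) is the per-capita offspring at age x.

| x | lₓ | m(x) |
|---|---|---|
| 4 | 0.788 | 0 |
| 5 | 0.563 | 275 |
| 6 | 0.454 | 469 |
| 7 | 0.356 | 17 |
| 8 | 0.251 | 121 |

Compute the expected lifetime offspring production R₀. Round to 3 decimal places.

404.174

R₀ = Σ lₓ m(x):
  age 4: 0.788 × 0 = 0.0000
  age 5: 0.563 × 275 = 154.8250
  age 6: 0.454 × 469 = 212.9260
  age 7: 0.356 × 17 = 6.0520
  age 8: 0.251 × 121 = 30.3710
R₀ = 0.0000 + 154.8250 + 212.9260 + 6.0520 + 30.3710 = 404.1740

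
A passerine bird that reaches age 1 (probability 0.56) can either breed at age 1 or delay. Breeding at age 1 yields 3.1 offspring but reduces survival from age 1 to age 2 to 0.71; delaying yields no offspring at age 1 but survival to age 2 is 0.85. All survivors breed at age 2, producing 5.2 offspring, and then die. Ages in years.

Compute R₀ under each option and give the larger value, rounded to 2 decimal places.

3.80

breed at age 1: R₀ = 0.56 × (3.1 + 0.71 × 5.2) = 0.56 × 6.7920 = 3.8035
delay to age 2: R₀ = 0.56 × (0.85 × 5.2) = 0.56 × 4.4200 = 2.4752
Higher: breed at age 1 (3.8035).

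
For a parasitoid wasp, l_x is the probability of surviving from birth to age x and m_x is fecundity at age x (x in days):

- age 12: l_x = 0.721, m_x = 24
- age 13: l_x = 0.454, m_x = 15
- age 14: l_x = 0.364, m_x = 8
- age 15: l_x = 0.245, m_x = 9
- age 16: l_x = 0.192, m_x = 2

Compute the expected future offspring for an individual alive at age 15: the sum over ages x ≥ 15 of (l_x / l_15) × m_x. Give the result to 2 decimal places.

l_15 = 0.245. Conditional survival from age 15 to x is l_x / l_15.
  x=15: (0.245/0.245) × 9 = 9.0000
  x=16: (0.192/0.245) × 2 = 1.5673
Sum = 9.0000 + 1.5673 = 10.5673

10.57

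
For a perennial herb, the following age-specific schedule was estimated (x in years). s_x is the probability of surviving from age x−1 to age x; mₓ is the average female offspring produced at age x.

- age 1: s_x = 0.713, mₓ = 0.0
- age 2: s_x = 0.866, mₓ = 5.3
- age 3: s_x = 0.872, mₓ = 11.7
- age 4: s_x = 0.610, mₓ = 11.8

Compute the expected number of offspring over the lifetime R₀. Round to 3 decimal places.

13.448

Survivorship from birth: l_x = s_1·s_2·…·s_x.
  l_1 = 0.71300
  l_2 = 0.61746
  l_3 = 0.53842
  l_4 = 0.32844
R₀ = Σ l_x mₓ:
  age 1: 0.71300 × 0.0 = 0.0000
  age 2: 0.61746 × 5.3 = 3.2725
  age 3: 0.53842 × 11.7 = 6.2995
  age 4: 0.32844 × 11.8 = 3.8756
R₀ = 0.0000 + 3.2725 + 6.2995 + 3.8756 = 13.4476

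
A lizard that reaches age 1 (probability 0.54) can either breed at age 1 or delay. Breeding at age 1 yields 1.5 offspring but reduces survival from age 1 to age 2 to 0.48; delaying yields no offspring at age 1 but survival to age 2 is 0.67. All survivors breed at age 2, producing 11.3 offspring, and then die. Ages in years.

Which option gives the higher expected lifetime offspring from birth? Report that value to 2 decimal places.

breed at age 1: R₀ = 0.54 × (1.5 + 0.48 × 11.3) = 0.54 × 6.9240 = 3.7390
delay to age 2: R₀ = 0.54 × (0.67 × 11.3) = 0.54 × 7.5710 = 4.0883
Higher: delay to age 2 (4.0883).

4.09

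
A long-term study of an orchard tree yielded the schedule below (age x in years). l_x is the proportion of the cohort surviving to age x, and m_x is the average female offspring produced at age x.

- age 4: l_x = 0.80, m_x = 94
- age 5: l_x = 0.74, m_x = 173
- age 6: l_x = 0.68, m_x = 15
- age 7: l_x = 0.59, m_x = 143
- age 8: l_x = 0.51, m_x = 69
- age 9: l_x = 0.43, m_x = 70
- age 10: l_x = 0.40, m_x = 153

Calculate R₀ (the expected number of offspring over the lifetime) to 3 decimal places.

424.280

R₀ = Σ l_x m_x:
  age 4: 0.80 × 94 = 75.2000
  age 5: 0.74 × 173 = 128.0200
  age 6: 0.68 × 15 = 10.2000
  age 7: 0.59 × 143 = 84.3700
  age 8: 0.51 × 69 = 35.1900
  age 9: 0.43 × 70 = 30.1000
  age 10: 0.40 × 153 = 61.2000
R₀ = 75.2000 + 128.0200 + 10.2000 + 84.3700 + 35.1900 + 30.1000 + 61.2000 = 424.2800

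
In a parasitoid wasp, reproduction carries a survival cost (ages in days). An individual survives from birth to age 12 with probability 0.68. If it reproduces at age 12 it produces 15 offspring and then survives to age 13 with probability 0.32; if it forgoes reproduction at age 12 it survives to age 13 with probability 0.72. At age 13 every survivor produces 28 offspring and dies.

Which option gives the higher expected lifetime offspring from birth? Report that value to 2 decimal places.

16.29

breed at age 12: R₀ = 0.68 × (15 + 0.32 × 28) = 0.68 × 23.9600 = 16.2928
delay to age 13: R₀ = 0.68 × (0.72 × 28) = 0.68 × 20.1600 = 13.7088
Higher: breed at age 12 (16.2928).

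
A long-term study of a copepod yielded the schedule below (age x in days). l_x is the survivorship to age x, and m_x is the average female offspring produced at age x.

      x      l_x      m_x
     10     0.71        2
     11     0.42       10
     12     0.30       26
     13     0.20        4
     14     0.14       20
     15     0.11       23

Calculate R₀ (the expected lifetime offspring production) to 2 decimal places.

19.55

R₀ = Σ l_x m_x:
  age 10: 0.71 × 2 = 1.4200
  age 11: 0.42 × 10 = 4.2000
  age 12: 0.30 × 26 = 7.8000
  age 13: 0.20 × 4 = 0.8000
  age 14: 0.14 × 20 = 2.8000
  age 15: 0.11 × 23 = 2.5300
R₀ = 1.4200 + 4.2000 + 7.8000 + 0.8000 + 2.8000 + 2.5300 = 19.5500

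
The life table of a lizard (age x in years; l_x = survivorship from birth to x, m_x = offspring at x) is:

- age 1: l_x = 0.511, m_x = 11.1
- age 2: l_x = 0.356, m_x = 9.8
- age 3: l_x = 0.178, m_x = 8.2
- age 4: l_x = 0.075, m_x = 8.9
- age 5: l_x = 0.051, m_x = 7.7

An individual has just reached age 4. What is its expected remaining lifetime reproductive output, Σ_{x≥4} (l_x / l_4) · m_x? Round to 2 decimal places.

l_4 = 0.075. Conditional survival from age 4 to x is l_x / l_4.
  x=4: (0.075/0.075) × 8.9 = 8.9000
  x=5: (0.051/0.075) × 7.7 = 5.2360
Sum = 8.9000 + 5.2360 = 14.1360

14.14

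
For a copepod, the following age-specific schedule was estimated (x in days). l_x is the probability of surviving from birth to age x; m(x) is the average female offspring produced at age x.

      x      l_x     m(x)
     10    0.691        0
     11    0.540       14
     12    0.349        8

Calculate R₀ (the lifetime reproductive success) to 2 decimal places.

10.35

R₀ = Σ l_x m(x):
  age 10: 0.691 × 0 = 0.0000
  age 11: 0.540 × 14 = 7.5600
  age 12: 0.349 × 8 = 2.7920
R₀ = 0.0000 + 7.5600 + 2.7920 = 10.3520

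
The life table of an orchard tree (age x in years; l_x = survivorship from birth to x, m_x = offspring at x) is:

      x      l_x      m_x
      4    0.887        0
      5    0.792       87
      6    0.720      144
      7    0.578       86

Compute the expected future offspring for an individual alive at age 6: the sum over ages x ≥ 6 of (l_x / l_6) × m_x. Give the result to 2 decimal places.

213.04

l_6 = 0.720. Conditional survival from age 6 to x is l_x / l_6.
  x=6: (0.720/0.720) × 144 = 144.0000
  x=7: (0.578/0.720) × 86 = 69.0389
Sum = 144.0000 + 69.0389 = 213.0389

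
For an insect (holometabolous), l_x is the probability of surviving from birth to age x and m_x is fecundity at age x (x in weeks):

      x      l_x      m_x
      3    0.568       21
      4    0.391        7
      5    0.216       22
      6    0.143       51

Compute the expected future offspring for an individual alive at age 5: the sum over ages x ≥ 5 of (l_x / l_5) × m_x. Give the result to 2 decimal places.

55.76

l_5 = 0.216. Conditional survival from age 5 to x is l_x / l_5.
  x=5: (0.216/0.216) × 22 = 22.0000
  x=6: (0.143/0.216) × 51 = 33.7639
Sum = 22.0000 + 33.7639 = 55.7639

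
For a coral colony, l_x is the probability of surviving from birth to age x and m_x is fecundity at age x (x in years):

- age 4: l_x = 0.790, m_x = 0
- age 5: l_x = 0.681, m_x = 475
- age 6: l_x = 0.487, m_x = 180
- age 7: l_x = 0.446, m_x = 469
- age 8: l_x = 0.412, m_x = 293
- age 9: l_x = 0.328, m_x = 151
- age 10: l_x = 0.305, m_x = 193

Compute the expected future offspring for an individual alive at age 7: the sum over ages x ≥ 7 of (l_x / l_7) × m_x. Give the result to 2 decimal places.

l_7 = 0.446. Conditional survival from age 7 to x is l_x / l_7.
  x=7: (0.446/0.446) × 469 = 469.0000
  x=8: (0.412/0.446) × 293 = 270.6637
  x=9: (0.328/0.446) × 151 = 111.0493
  x=10: (0.305/0.446) × 193 = 131.9843
Sum = 469.0000 + 270.6637 + 111.0493 + 131.9843 = 982.6973

982.70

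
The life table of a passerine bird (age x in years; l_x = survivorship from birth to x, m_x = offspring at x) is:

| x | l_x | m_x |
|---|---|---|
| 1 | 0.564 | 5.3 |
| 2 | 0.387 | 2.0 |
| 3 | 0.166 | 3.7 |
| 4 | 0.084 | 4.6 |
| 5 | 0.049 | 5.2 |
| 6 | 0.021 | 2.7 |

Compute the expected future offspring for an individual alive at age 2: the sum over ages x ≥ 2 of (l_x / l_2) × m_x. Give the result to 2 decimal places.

5.39

l_2 = 0.387. Conditional survival from age 2 to x is l_x / l_2.
  x=2: (0.387/0.387) × 2.0 = 2.0000
  x=3: (0.166/0.387) × 3.7 = 1.5871
  x=4: (0.084/0.387) × 4.6 = 0.9984
  x=5: (0.049/0.387) × 5.2 = 0.6584
  x=6: (0.021/0.387) × 2.7 = 0.1465
Sum = 2.0000 + 1.5871 + 0.9984 + 0.6584 + 0.1465 = 5.3904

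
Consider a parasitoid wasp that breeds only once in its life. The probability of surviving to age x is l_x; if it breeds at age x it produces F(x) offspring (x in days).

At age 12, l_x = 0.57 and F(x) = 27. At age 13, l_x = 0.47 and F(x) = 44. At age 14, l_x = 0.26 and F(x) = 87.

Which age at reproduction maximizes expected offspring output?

Expected offspring if breeding at age x = l_x × F(x):
  age 12: 0.57 × 27 = 15.390
  age 13: 0.47 × 44 = 20.680
  age 14: 0.26 × 87 = 22.620
Maximum at age 14 (22.620).

14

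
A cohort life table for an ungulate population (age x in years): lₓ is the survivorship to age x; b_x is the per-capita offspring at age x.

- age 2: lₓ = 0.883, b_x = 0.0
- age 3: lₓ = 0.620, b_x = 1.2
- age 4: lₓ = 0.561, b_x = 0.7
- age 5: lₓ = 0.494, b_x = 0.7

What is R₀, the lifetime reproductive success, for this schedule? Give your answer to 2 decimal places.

1.48

R₀ = Σ lₓ b_x:
  age 2: 0.883 × 0.0 = 0.0000
  age 3: 0.620 × 1.2 = 0.7440
  age 4: 0.561 × 0.7 = 0.3927
  age 5: 0.494 × 0.7 = 0.3458
R₀ = 0.0000 + 0.7440 + 0.3927 + 0.3458 = 1.4825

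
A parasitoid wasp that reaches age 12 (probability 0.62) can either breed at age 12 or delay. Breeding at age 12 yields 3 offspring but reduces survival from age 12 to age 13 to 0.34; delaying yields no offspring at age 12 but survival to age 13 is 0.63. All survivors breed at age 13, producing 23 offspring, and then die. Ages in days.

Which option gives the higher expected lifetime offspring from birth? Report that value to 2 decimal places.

8.98

breed at age 12: R₀ = 0.62 × (3 + 0.34 × 23) = 0.62 × 10.8200 = 6.7084
delay to age 13: R₀ = 0.62 × (0.63 × 23) = 0.62 × 14.4900 = 8.9838
Higher: delay to age 13 (8.9838).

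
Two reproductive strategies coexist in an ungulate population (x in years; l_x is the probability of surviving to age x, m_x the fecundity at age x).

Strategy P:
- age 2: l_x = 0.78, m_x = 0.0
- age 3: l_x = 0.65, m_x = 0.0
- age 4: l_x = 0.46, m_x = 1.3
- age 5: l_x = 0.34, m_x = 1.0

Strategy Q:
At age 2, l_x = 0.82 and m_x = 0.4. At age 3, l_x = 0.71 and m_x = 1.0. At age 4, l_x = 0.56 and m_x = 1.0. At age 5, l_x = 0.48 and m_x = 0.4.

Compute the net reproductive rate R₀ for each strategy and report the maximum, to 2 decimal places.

1.79

Strategy P: R₀ = 0.78×0.0 + 0.65×0.0 + 0.46×1.3 + 0.34×1.0 = 0.9380
Strategy Q: R₀ = 0.82×0.4 + 0.71×1.0 + 0.56×1.0 + 0.48×0.4 = 1.7900
Highest R₀: strategy Q with 1.7900.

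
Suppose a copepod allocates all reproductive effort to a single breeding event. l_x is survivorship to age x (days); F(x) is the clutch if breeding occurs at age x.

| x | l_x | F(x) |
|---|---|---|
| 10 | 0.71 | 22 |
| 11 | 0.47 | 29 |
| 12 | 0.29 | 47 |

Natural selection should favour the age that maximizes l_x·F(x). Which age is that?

Expected offspring if breeding at age x = l_x × F(x):
  age 10: 0.71 × 22 = 15.620
  age 11: 0.47 × 29 = 13.630
  age 12: 0.29 × 47 = 13.630
Maximum at age 10 (15.620).

10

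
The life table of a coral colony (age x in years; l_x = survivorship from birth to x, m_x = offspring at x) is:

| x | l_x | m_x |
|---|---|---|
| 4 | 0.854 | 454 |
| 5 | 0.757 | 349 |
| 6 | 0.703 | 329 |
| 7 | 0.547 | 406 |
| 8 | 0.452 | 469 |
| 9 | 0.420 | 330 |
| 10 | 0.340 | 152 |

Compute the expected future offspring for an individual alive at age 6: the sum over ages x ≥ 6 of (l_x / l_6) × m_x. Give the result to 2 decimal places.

1217.12

l_6 = 0.703. Conditional survival from age 6 to x is l_x / l_6.
  x=6: (0.703/0.703) × 329 = 329.0000
  x=7: (0.547/0.703) × 406 = 315.9061
  x=8: (0.452/0.703) × 469 = 301.5477
  x=9: (0.420/0.703) × 330 = 197.1550
  x=10: (0.340/0.703) × 152 = 73.5135
Sum = 329.0000 + 315.9061 + 301.5477 + 197.1550 + 73.5135 = 1217.1223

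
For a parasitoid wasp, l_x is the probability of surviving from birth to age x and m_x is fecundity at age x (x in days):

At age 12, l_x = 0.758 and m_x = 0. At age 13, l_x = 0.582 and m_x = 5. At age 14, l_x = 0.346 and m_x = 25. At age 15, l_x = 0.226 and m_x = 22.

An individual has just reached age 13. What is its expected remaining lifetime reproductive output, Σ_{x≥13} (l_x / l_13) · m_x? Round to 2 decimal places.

l_13 = 0.582. Conditional survival from age 13 to x is l_x / l_13.
  x=13: (0.582/0.582) × 5 = 5.0000
  x=14: (0.346/0.582) × 25 = 14.8625
  x=15: (0.226/0.582) × 22 = 8.5430
Sum = 5.0000 + 14.8625 + 8.5430 = 28.4055

28.41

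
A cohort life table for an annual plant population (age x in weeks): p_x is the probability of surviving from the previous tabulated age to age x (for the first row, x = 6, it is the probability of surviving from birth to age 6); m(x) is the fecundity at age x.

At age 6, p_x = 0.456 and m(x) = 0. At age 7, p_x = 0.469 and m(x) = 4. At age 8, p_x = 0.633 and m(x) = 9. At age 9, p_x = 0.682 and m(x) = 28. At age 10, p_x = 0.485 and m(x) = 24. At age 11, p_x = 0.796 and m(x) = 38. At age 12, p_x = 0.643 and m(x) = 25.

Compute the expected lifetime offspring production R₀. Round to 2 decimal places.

7.66

Survivorship from birth: l_x = p_6·p_7·…·p_x.
  l_6 = 0.45600
  l_7 = 0.21386
  l_8 = 0.13538
  l_9 = 0.09233
  l_10 = 0.04478
  l_11 = 0.03564
  l_12 = 0.02292
R₀ = Σ l_x m(x):
  age 6: 0.45600 × 0 = 0.0000
  age 7: 0.21386 × 4 = 0.8554
  age 8: 0.13538 × 9 = 1.2184
  age 9: 0.09233 × 28 = 2.5852
  age 10: 0.04478 × 24 = 1.0747
  age 11: 0.03564 × 38 = 1.3543
  age 12: 0.02292 × 25 = 0.5730
R₀ = 0.0000 + 0.8554 + 1.2184 + 2.5852 + 1.0747 + 1.3543 + 0.5730 = 7.6611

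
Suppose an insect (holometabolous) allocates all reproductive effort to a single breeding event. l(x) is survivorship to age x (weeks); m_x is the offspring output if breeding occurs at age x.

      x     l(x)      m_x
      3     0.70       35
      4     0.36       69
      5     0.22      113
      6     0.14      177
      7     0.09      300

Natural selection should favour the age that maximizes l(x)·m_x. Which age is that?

7

Expected offspring if breeding at age x = l(x) × m_x:
  age 3: 0.70 × 35 = 24.500
  age 4: 0.36 × 69 = 24.840
  age 5: 0.22 × 113 = 24.860
  age 6: 0.14 × 177 = 24.780
  age 7: 0.09 × 300 = 27.000
Maximum at age 7 (27.000).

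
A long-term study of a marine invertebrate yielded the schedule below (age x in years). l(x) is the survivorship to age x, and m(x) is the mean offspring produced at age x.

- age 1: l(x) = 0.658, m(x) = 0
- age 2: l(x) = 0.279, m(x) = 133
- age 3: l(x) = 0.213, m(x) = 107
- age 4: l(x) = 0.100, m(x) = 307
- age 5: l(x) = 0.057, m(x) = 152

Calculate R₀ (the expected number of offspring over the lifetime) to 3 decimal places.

99.262

R₀ = Σ l(x) m(x):
  age 1: 0.658 × 0 = 0.0000
  age 2: 0.279 × 133 = 37.1070
  age 3: 0.213 × 107 = 22.7910
  age 4: 0.100 × 307 = 30.7000
  age 5: 0.057 × 152 = 8.6640
R₀ = 0.0000 + 37.1070 + 22.7910 + 30.7000 + 8.6640 = 99.2620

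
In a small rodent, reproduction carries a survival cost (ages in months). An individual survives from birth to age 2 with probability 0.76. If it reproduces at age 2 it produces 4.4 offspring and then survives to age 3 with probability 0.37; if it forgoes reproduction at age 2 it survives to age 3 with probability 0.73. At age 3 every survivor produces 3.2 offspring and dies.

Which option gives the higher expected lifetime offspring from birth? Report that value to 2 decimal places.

4.24

breed at age 2: R₀ = 0.76 × (4.4 + 0.37 × 3.2) = 0.76 × 5.5840 = 4.2438
delay to age 3: R₀ = 0.76 × (0.73 × 3.2) = 0.76 × 2.3360 = 1.7754
Higher: breed at age 2 (4.2438).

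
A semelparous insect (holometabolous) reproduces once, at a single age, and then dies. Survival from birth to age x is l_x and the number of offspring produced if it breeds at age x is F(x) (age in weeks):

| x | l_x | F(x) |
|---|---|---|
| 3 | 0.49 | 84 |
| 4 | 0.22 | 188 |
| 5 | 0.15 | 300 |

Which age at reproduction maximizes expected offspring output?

5

Expected offspring if breeding at age x = l_x × F(x):
  age 3: 0.49 × 84 = 41.160
  age 4: 0.22 × 188 = 41.360
  age 5: 0.15 × 300 = 45.000
Maximum at age 5 (45.000).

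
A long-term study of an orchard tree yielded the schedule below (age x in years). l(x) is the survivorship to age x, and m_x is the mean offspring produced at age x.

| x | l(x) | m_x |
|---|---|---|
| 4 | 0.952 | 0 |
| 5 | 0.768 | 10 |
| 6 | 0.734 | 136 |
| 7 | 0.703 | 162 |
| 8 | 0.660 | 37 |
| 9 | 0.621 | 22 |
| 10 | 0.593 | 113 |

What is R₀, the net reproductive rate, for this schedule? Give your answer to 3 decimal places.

R₀ = Σ l(x) m_x:
  age 4: 0.952 × 0 = 0.0000
  age 5: 0.768 × 10 = 7.6800
  age 6: 0.734 × 136 = 99.8240
  age 7: 0.703 × 162 = 113.8860
  age 8: 0.660 × 37 = 24.4200
  age 9: 0.621 × 22 = 13.6620
  age 10: 0.593 × 113 = 67.0090
R₀ = 0.0000 + 7.6800 + 99.8240 + 113.8860 + 24.4200 + 13.6620 + 67.0090 = 326.4810

326.481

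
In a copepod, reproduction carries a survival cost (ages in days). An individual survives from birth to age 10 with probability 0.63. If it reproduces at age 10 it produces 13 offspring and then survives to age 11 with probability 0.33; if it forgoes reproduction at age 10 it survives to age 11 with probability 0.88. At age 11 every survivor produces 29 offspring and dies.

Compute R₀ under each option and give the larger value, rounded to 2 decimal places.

16.08

breed at age 10: R₀ = 0.63 × (13 + 0.33 × 29) = 0.63 × 22.5700 = 14.2191
delay to age 11: R₀ = 0.63 × (0.88 × 29) = 0.63 × 25.5200 = 16.0776
Higher: delay to age 11 (16.0776).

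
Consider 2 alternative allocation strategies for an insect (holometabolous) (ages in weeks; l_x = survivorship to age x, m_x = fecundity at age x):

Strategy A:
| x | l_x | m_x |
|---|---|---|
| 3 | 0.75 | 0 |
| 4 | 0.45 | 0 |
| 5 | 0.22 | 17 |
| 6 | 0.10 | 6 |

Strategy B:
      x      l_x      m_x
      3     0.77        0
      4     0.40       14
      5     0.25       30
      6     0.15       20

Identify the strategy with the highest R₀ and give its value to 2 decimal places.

16.10

Strategy A: R₀ = 0.75×0 + 0.45×0 + 0.22×17 + 0.10×6 = 4.3400
Strategy B: R₀ = 0.77×0 + 0.40×14 + 0.25×30 + 0.15×20 = 16.1000
Highest R₀: strategy B with 16.1000.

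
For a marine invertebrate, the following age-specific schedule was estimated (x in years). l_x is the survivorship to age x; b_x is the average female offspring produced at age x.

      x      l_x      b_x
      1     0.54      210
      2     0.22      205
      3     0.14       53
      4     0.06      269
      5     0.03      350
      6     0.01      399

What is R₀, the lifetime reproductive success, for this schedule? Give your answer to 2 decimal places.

R₀ = Σ l_x b_x:
  age 1: 0.54 × 210 = 113.4000
  age 2: 0.22 × 205 = 45.1000
  age 3: 0.14 × 53 = 7.4200
  age 4: 0.06 × 269 = 16.1400
  age 5: 0.03 × 350 = 10.5000
  age 6: 0.01 × 399 = 3.9900
R₀ = 113.4000 + 45.1000 + 7.4200 + 16.1400 + 10.5000 + 3.9900 = 196.5500

196.55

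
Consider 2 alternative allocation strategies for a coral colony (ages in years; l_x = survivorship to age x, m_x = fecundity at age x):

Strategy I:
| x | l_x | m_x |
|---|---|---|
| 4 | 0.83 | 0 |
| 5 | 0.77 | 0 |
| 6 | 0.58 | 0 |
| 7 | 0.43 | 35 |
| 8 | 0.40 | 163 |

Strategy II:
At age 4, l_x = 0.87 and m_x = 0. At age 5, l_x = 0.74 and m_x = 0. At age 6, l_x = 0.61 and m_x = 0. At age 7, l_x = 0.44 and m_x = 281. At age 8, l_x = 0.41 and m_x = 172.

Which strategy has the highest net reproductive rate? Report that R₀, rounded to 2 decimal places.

Strategy I: R₀ = 0.83×0 + 0.77×0 + 0.58×0 + 0.43×35 + 0.40×163 = 80.2500
Strategy II: R₀ = 0.87×0 + 0.74×0 + 0.61×0 + 0.44×281 + 0.41×172 = 194.1600
Highest R₀: strategy II with 194.1600.

194.16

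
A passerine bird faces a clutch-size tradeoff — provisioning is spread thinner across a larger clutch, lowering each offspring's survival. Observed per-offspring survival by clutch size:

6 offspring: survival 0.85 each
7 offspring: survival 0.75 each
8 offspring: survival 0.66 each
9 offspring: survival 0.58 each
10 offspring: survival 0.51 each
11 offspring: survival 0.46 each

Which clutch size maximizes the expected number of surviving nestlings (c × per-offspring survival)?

8

Expected surviving nestlings = c × s(c):
  c=6: 6 × 0.85 = 5.100
  c=7: 7 × 0.75 = 5.250
  c=8: 8 × 0.66 = 5.280
  c=9: 9 × 0.58 = 5.220
  c=10: 10 × 0.51 = 5.100
  c=11: 11 × 0.46 = 5.060
Maximum at c = 8 (5.280 surviving nestlings).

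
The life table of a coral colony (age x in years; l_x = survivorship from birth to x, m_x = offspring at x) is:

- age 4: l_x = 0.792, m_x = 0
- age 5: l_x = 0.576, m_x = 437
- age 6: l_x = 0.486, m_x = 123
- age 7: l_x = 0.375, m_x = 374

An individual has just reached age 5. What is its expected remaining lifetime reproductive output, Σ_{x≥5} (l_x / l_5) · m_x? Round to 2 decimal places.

784.27

l_5 = 0.576. Conditional survival from age 5 to x is l_x / l_5.
  x=5: (0.576/0.576) × 437 = 437.0000
  x=6: (0.486/0.576) × 123 = 103.7812
  x=7: (0.375/0.576) × 374 = 243.4896
Sum = 437.0000 + 103.7812 + 243.4896 = 784.2708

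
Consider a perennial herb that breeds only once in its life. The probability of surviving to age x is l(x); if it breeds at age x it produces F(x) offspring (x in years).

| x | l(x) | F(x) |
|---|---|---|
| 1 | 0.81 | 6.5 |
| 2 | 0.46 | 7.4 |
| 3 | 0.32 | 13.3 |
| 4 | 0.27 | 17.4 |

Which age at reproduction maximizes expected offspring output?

1

Expected offspring if breeding at age x = l(x) × F(x):
  age 1: 0.81 × 6.5 = 5.265
  age 2: 0.46 × 7.4 = 3.404
  age 3: 0.32 × 13.3 = 4.256
  age 4: 0.27 × 17.4 = 4.698
Maximum at age 1 (5.265).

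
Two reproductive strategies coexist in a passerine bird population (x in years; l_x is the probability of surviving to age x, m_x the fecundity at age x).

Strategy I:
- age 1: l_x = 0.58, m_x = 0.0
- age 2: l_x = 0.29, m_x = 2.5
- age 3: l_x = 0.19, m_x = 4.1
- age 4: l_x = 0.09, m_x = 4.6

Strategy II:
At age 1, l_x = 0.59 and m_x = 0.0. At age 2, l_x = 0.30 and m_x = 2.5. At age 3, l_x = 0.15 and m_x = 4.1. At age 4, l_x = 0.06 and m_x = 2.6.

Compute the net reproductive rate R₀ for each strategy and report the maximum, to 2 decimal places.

1.92

Strategy I: R₀ = 0.58×0.0 + 0.29×2.5 + 0.19×4.1 + 0.09×4.6 = 1.9180
Strategy II: R₀ = 0.59×0.0 + 0.30×2.5 + 0.15×4.1 + 0.06×2.6 = 1.5210
Highest R₀: strategy I with 1.9180.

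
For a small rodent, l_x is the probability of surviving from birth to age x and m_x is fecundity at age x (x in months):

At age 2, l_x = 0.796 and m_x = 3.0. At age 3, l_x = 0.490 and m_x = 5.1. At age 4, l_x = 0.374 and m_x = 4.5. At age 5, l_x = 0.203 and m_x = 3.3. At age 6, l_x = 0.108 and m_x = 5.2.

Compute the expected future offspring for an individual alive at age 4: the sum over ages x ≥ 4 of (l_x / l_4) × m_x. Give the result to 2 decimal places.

l_4 = 0.374. Conditional survival from age 4 to x is l_x / l_4.
  x=4: (0.374/0.374) × 4.5 = 4.5000
  x=5: (0.203/0.374) × 3.3 = 1.7912
  x=6: (0.108/0.374) × 5.2 = 1.5016
Sum = 4.5000 + 1.7912 + 1.5016 = 7.7928

7.79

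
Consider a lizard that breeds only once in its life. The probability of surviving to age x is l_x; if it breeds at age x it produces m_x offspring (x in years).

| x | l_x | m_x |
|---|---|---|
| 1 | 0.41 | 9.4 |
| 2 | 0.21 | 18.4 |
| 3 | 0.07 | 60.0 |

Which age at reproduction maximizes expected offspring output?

3

Expected offspring if breeding at age x = l_x × m_x:
  age 1: 0.41 × 9.4 = 3.854
  age 2: 0.21 × 18.4 = 3.864
  age 3: 0.07 × 60.0 = 4.200
Maximum at age 3 (4.200).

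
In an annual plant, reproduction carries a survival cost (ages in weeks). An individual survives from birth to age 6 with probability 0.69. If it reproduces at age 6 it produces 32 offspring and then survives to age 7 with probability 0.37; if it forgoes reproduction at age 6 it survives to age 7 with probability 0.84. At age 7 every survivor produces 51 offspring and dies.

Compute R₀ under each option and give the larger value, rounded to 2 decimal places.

breed at age 6: R₀ = 0.69 × (32 + 0.37 × 51) = 0.69 × 50.8700 = 35.1003
delay to age 7: R₀ = 0.69 × (0.84 × 51) = 0.69 × 42.8400 = 29.5596
Higher: breed at age 6 (35.1003).

35.10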